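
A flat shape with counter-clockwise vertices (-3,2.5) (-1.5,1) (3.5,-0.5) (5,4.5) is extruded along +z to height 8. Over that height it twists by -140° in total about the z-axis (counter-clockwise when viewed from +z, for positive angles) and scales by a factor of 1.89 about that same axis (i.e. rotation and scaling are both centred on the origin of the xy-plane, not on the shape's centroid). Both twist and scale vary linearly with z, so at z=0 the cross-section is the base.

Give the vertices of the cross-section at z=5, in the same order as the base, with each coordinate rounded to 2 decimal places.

t = z/height = 5/8 = 0.625
s = 1 + (scale-1)·z/height = 1 + (1.89-1)·5/8 = 1.556250
θ = twist·z/height = -140°·5/8 = -87.5000° = -1.527163 rad
cos θ = 0.043619, sin θ = -0.999048 (intermediates below are computed at full precision and shown rounded to 5 d.p.)
v1: (-3,2.5) → rotate → (2.36676,3.10619) → ×s → (3.68327,4.83401) → (3.68,4.83)
v2: (-1.5,1) → rotate → (0.93362,1.54219) → ×s → (1.45294,2.40004) → (1.45,2.40)
v3: (3.5,-0.5) → rotate → (-0.34686,-3.51848) → ×s → (-0.53980,-5.47563) → (-0.54,-5.48)
v4: (5,4.5) → rotate → (4.71381,-4.79895) → ×s → (7.33587,-7.46837) → (7.34,-7.47)

Cross-section at z=5: (3.68,4.83) (1.45,2.40) (-0.54,-5.48) (7.34,-7.47)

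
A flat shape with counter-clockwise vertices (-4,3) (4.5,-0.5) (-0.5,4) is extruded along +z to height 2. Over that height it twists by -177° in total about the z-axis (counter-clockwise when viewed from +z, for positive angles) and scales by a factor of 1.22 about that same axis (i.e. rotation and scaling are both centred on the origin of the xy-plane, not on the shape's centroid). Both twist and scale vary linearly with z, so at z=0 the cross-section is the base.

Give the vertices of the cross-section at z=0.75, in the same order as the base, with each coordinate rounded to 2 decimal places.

Cross-section at z=0.75: (1.24,5.27) (1.46,-4.68) (3.75,2.23)

t = z/height = 0.75/2 = 0.375
s = 1 + (scale-1)·z/height = 1 + (1.22-1)·0.75/2 = 1.082500
θ = twist·z/height = -177°·0.75/2 = -66.3750° = -1.158462 rad
cos θ = 0.400749, sin θ = -0.916188 (intermediates below are computed at full precision and shown rounded to 5 d.p.)
v1: (-4,3) → rotate → (1.14557,4.86700) → ×s → (1.24008,5.26853) → (1.24,5.27)
v2: (4.5,-0.5) → rotate → (1.34528,-4.32322) → ×s → (1.45626,-4.67989) → (1.46,-4.68)
v3: (-0.5,4) → rotate → (3.46438,2.06109) → ×s → (3.75019,2.23113) → (3.75,2.23)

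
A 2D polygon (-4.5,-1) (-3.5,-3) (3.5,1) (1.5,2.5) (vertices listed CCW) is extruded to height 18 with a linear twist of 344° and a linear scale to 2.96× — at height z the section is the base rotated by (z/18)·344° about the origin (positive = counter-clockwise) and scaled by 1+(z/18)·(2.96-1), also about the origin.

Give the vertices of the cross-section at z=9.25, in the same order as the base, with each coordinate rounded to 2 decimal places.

Cross-section at z=9.25: (9.13,1.50) (7.35,5.62) (-7.13,-1.61) (-3.29,-4.84)

t = z/height = 9.25/18 = 0.513889
s = 1 + (scale-1)·z/height = 1 + (2.96-1)·9.25/18 = 2.007222
θ = twist·z/height = 344°·9.25/18 = 176.7778° = 3.085354 rad
cos θ = -0.998419, sin θ = 0.056209 (intermediates below are computed at full precision and shown rounded to 5 d.p.)
v1: (-4.5,-1) → rotate → (4.54909,0.74548) → ×s → (9.13104,1.49634) → (9.13,1.50)
v2: (-3.5,-3) → rotate → (3.66309,2.79853) → ×s → (7.35264,5.61726) → (7.35,5.62)
v3: (3.5,1) → rotate → (-3.55068,-0.80169) → ×s → (-7.12699,-1.60917) → (-7.13,-1.61)
v4: (1.5,2.5) → rotate → (-1.63815,-2.41173) → ×s → (-3.28813,-4.84089) → (-3.29,-4.84)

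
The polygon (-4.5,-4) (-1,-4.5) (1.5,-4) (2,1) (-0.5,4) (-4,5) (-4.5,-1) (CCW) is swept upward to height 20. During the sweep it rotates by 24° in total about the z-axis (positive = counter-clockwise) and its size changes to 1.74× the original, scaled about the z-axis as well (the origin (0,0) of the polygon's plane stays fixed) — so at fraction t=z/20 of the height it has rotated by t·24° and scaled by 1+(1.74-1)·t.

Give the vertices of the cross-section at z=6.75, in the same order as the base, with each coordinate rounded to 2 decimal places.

Cross-section at z=6.75: (-4.86,-5.74) (-0.44,-5.74) (2.56,-4.68) (2.30,1.59) (-1.32,4.86) (-5.83,5.48) (-5.39,-2.03)

t = z/height = 6.75/20 = 0.3375
s = 1 + (scale-1)·z/height = 1 + (1.74-1)·6.75/20 = 1.249750
θ = twist·z/height = 24°·6.75/20 = 8.1000° = 0.141372 rad
cos θ = 0.990024, sin θ = 0.140901 (intermediates below are computed at full precision and shown rounded to 5 d.p.)
v1: (-4.5,-4) → rotate → (-3.89150,-4.59415) → ×s → (-4.86340,-5.74154) → (-4.86,-5.74)
v2: (-1,-4.5) → rotate → (-0.35597,-4.59601) → ×s → (-0.44487,-5.74386) → (-0.44,-5.74)
v3: (1.5,-4) → rotate → (2.04864,-3.74874) → ×s → (2.56029,-4.68499) → (2.56,-4.68)
v4: (2,1) → rotate → (1.83915,1.27183) → ×s → (2.29847,1.58946) → (2.30,1.59)
v5: (-0.5,4) → rotate → (-1.05862,3.88964) → ×s → (-1.32301,4.86108) → (-1.32,4.86)
v6: (-4,5) → rotate → (-4.66460,4.38651) → ×s → (-5.82958,5.48205) → (-5.83,5.48)
v7: (-4.5,-1) → rotate → (-4.31421,-1.62408) → ×s → (-5.39168,-2.02969) → (-5.39,-2.03)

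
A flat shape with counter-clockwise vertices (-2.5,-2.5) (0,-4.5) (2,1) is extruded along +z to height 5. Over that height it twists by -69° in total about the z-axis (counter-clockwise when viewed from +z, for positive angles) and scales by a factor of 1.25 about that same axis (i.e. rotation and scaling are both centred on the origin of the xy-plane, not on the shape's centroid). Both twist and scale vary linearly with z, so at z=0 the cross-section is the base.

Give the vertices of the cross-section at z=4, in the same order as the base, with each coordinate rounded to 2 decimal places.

t = z/height = 4/5 = 0.8
s = 1 + (scale-1)·z/height = 1 + (1.25-1)·4/5 = 1.200000
θ = twist·z/height = -69°·4/5 = -55.2000° = -0.963422 rad
cos θ = 0.570714, sin θ = -0.821149 (intermediates below are computed at full precision and shown rounded to 5 d.p.)
v1: (-2.5,-2.5) → rotate → (-3.47966,0.62609) → ×s → (-4.17559,0.75131) → (-4.18,0.75)
v2: (0,-4.5) → rotate → (-3.69517,-2.56821) → ×s → (-4.43421,-3.08185) → (-4.43,-3.08)
v3: (2,1) → rotate → (1.96258,-1.07158) → ×s → (2.35509,-1.28590) → (2.36,-1.29)

Cross-section at z=4: (-4.18,0.75) (-4.43,-3.08) (2.36,-1.29)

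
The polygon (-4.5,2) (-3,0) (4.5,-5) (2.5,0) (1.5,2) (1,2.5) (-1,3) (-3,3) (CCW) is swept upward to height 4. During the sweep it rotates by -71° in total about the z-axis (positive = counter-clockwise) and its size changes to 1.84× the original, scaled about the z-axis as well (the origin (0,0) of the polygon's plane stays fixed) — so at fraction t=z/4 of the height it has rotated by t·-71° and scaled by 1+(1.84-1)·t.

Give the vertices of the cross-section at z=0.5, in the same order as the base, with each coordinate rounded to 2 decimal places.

Cross-section at z=0.5: (-4.57,2.95) (-3.28,0.51) (4.06,-6.23) (2.73,-0.43) (1.98,1.93) (1.52,2.56) (-0.58,3.45) (-2.76,3.79)

t = z/height = 0.5/4 = 0.125
s = 1 + (scale-1)·z/height = 1 + (1.84-1)·0.5/4 = 1.105000
θ = twist·z/height = -71°·0.5/4 = -8.8750° = -0.154898 rad
cos θ = 0.988027, sin θ = -0.154279 (intermediates below are computed at full precision and shown rounded to 5 d.p.)
v1: (-4.5,2) → rotate → (-4.13756,2.67031) → ×s → (-4.57201,2.95069) → (-4.57,2.95)
v2: (-3,0) → rotate → (-2.96408,0.46284) → ×s → (-3.27531,0.51144) → (-3.28,0.51)
v3: (4.5,-5) → rotate → (3.67473,-5.63439) → ×s → (4.06057,-6.22600) → (4.06,-6.23)
v4: (2.5,0) → rotate → (2.47007,-0.38570) → ×s → (2.72943,-0.42620) → (2.73,-0.43)
v5: (1.5,2) → rotate → (1.79060,1.74464) → ×s → (1.97861,1.92782) → (1.98,1.93)
v6: (1,2.5) → rotate → (1.37373,2.31579) → ×s → (1.51797,2.55895) → (1.52,2.56)
v7: (-1,3) → rotate → (-0.52519,3.11836) → ×s → (-0.58033,3.44579) → (-0.58,3.45)
v8: (-3,3) → rotate → (-2.50124,3.42692) → ×s → (-2.76387,3.78675) → (-2.76,3.79)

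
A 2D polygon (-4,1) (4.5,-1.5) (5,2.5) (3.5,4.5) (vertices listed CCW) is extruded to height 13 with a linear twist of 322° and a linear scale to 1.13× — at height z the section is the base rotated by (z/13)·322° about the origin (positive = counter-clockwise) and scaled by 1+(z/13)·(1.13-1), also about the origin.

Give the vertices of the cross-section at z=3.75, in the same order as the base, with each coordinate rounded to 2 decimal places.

Cross-section at z=3.75: (-0.83,-4.20) (1.32,4.74) (-2.85,5.05) (-4.85,3.39)

t = z/height = 3.75/13 = 0.288462
s = 1 + (scale-1)·z/height = 1 + (1.13-1)·3.75/13 = 1.037500
θ = twist·z/height = 322°·3.75/13 = 92.8846° = 1.621142 rad
cos θ = -0.050325, sin θ = 0.998733 (intermediates below are computed at full precision and shown rounded to 5 d.p.)
v1: (-4,1) → rotate → (-0.79743,-4.04526) → ×s → (-0.82734,-4.19695) → (-0.83,-4.20)
v2: (4.5,-1.5) → rotate → (1.27164,4.56979) → ×s → (1.31932,4.74115) → (1.32,4.74)
v3: (5,2.5) → rotate → (-2.74846,4.86785) → ×s → (-2.85152,5.05040) → (-2.85,5.05)
v4: (3.5,4.5) → rotate → (-4.67043,3.26910) → ×s → (-4.84558,3.39170) → (-4.85,3.39)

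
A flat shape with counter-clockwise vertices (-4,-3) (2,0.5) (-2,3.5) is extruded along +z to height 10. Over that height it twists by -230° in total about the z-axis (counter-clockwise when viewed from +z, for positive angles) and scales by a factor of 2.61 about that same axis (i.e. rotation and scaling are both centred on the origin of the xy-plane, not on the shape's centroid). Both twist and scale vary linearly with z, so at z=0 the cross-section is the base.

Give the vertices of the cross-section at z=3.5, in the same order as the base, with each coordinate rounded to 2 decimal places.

Cross-section at z=3.5: (-5.66,5.39) (1.29,-2.96) (4.88,3.99)

t = z/height = 3.5/10 = 0.35
s = 1 + (scale-1)·z/height = 1 + (2.61-1)·3.5/10 = 1.563500
θ = twist·z/height = -230°·3.5/10 = -80.5000° = -1.404990 rad
cos θ = 0.165048, sin θ = -0.986286 (intermediates below are computed at full precision and shown rounded to 5 d.p.)
v1: (-4,-3) → rotate → (-3.61905,3.45000) → ×s → (-5.65838,5.39407) → (-5.66,5.39)
v2: (2,0.5) → rotate → (0.82324,-1.89005) → ×s → (1.28713,-2.95509) → (1.29,-2.96)
v3: (-2,3.5) → rotate → (3.12190,2.55024) → ×s → (4.88110,3.98730) → (4.88,3.99)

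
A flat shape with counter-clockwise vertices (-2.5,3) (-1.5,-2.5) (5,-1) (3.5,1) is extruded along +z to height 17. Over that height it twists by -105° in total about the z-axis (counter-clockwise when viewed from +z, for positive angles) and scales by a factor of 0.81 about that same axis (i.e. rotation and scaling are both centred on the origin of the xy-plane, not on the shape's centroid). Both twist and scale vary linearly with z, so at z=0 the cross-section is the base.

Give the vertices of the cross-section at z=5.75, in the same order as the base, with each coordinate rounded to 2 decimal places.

Cross-section at z=5.75: (-0.27,3.64) (-2.50,-1.09) (3.26,-3.48) (3.21,-1.14)

t = z/height = 5.75/17 = 0.338235
s = 1 + (scale-1)·z/height = 1 + (0.81-1)·5.75/17 = 0.935735
θ = twist·z/height = -105°·5.75/17 = -35.5147° = -0.619849 rad
cos θ = 0.813966, sin θ = -0.580912 (intermediates below are computed at full precision and shown rounded to 5 d.p.)
v1: (-2.5,3) → rotate → (-0.29218,3.89418) → ×s → (-0.27340,3.64392) → (-0.27,3.64)
v2: (-1.5,-2.5) → rotate → (-2.67323,-1.16355) → ×s → (-2.50144,-1.08877) → (-2.50,-1.09)
v3: (5,-1) → rotate → (3.48892,-3.71853) → ×s → (3.26471,-3.47956) → (3.26,-3.48)
v4: (3.5,1) → rotate → (3.42979,-1.21923) → ×s → (3.20938,-1.14087) → (3.21,-1.14)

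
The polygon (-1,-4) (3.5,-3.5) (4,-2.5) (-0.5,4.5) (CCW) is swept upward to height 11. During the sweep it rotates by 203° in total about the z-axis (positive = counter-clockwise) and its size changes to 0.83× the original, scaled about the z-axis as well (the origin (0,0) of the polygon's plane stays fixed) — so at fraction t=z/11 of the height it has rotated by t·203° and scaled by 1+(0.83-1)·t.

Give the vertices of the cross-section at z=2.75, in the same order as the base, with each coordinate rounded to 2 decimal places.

Cross-section at z=2.75: (2.36,-3.16) (4.72,0.47) (4.28,1.45) (-3.64,2.36)

t = z/height = 2.75/11 = 0.25
s = 1 + (scale-1)·z/height = 1 + (0.83-1)·2.75/11 = 0.957500
θ = twist·z/height = 203°·2.75/11 = 50.7500° = 0.885755 rad
cos θ = 0.632705, sin θ = 0.774393 (intermediates below are computed at full precision and shown rounded to 5 d.p.)
v1: (-1,-4) → rotate → (2.46487,-3.30521) → ×s → (2.36011,-3.16474) → (2.36,-3.16)
v2: (3.5,-3.5) → rotate → (4.92484,0.49591) → ×s → (4.71554,0.47483) → (4.72,0.47)
v3: (4,-2.5) → rotate → (4.46680,1.51581) → ×s → (4.27696,1.45139) → (4.28,1.45)
v4: (-0.5,4.5) → rotate → (-3.80112,2.45998) → ×s → (-3.63957,2.35543) → (-3.64,2.36)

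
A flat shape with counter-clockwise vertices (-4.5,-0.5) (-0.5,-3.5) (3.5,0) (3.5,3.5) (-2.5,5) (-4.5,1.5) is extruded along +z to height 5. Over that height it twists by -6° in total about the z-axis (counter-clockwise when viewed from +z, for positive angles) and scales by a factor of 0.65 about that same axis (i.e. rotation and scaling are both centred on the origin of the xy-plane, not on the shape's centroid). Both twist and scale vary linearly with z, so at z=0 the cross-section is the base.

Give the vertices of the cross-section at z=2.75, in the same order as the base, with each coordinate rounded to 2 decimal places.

t = z/height = 2.75/5 = 0.55
s = 1 + (scale-1)·z/height = 1 + (0.65-1)·2.75/5 = 0.807500
θ = twist·z/height = -6°·2.75/5 = -3.3000° = -0.057596 rad
cos θ = 0.998342, sin θ = -0.057564 (intermediates below are computed at full precision and shown rounded to 5 d.p.)
v1: (-4.5,-0.5) → rotate → (-4.52132,-0.24013) → ×s → (-3.65097,-0.19391) → (-3.65,-0.19)
v2: (-0.5,-3.5) → rotate → (-0.70065,-3.46541) → ×s → (-0.56577,-2.79832) → (-0.57,-2.80)
v3: (3.5,0) → rotate → (3.49420,-0.20147) → ×s → (2.82156,-0.16269) → (2.82,-0.16)
v4: (3.5,3.5) → rotate → (3.69567,3.29272) → ×s → (2.98425,2.65887) → (2.98,2.66)
v5: (-2.5,5) → rotate → (-2.20803,5.13562) → ×s → (-1.78299,4.14701) → (-1.78,4.15)
v6: (-4.5,1.5) → rotate → (-4.40619,1.75655) → ×s → (-3.55800,1.41841) → (-3.56,1.42)

Cross-section at z=2.75: (-3.65,-0.19) (-0.57,-2.80) (2.82,-0.16) (2.98,2.66) (-1.78,4.15) (-3.56,1.42)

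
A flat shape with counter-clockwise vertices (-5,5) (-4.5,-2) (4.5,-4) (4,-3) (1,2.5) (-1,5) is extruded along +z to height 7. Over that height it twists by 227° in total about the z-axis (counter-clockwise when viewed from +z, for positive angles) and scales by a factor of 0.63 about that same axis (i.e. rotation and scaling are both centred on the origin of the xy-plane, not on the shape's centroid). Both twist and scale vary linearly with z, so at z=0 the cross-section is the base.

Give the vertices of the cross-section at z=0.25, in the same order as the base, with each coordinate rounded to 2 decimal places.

Cross-section at z=0.25: (-5.58,4.19) (-4.12,-2.58) (4.95,-3.28) (4.33,-2.37) (0.63,2.58) (-1.67,4.75)

t = z/height = 0.25/7 = 0.0357143
s = 1 + (scale-1)·z/height = 1 + (0.63-1)·0.25/7 = 0.986786
θ = twist·z/height = 227°·0.25/7 = 8.1071° = 0.141496 rad
cos θ = 0.990006, sin θ = 0.141025 (intermediates below are computed at full precision and shown rounded to 5 d.p.)
v1: (-5,5) → rotate → (-5.65515,4.24491) → ×s → (-5.58042,4.18881) → (-5.58,4.19)
v2: (-4.5,-2) → rotate → (-4.17298,-2.61462) → ×s → (-4.11784,-2.58007) → (-4.12,-2.58)
v3: (4.5,-4) → rotate → (5.01913,-3.32541) → ×s → (4.95280,-3.28147) → (4.95,-3.28)
v4: (4,-3) → rotate → (4.38310,-2.40592) → ×s → (4.32518,-2.37413) → (4.33,-2.37)
v5: (1,2.5) → rotate → (0.63744,2.61604) → ×s → (0.62902,2.58147) → (0.63,2.58)
v6: (-1,5) → rotate → (-1.69513,4.80901) → ×s → (-1.67273,4.74546) → (-1.67,4.75)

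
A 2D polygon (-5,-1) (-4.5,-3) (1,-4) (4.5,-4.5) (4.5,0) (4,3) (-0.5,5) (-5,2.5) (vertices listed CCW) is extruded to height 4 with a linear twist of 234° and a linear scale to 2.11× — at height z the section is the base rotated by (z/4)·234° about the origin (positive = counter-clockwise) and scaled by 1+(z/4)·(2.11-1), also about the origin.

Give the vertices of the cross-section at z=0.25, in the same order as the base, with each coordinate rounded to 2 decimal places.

t = z/height = 0.25/4 = 0.0625
s = 1 + (scale-1)·z/height = 1 + (2.11-1)·0.25/4 = 1.069375
θ = twist·z/height = 234°·0.25/4 = 14.6250° = 0.255254 rad
cos θ = 0.967599, sin θ = 0.252492 (intermediates below are computed at full precision and shown rounded to 5 d.p.)
v1: (-5,-1) → rotate → (-4.58550,-2.23006) → ×s → (-4.90362,-2.38477) → (-4.90,-2.38)
v2: (-4.5,-3) → rotate → (-3.59672,-4.03901) → ×s → (-3.84624,-4.31922) → (-3.85,-4.32)
v3: (1,-4) → rotate → (1.97757,-3.61790) → ×s → (2.11476,-3.86890) → (2.11,-3.87)
v4: (4.5,-4.5) → rotate → (5.49041,-3.21798) → ×s → (5.87131,-3.44123) → (5.87,-3.44)
v5: (4.5,0) → rotate → (4.35420,1.13621) → ×s → (4.65627,1.21504) → (4.66,1.22)
v6: (4,3) → rotate → (3.11292,3.91276) → ×s → (3.32888,4.18421) → (3.33,4.18)
v7: (-0.5,5) → rotate → (-1.74626,4.71175) → ×s → (-1.86740,5.03863) → (-1.87,5.04)
v8: (-5,2.5) → rotate → (-5.46922,1.15654) → ×s → (-5.84865,1.23677) → (-5.85,1.24)

Cross-section at z=0.25: (-4.90,-2.38) (-3.85,-4.32) (2.11,-3.87) (5.87,-3.44) (4.66,1.22) (3.33,4.18) (-1.87,5.04) (-5.85,1.24)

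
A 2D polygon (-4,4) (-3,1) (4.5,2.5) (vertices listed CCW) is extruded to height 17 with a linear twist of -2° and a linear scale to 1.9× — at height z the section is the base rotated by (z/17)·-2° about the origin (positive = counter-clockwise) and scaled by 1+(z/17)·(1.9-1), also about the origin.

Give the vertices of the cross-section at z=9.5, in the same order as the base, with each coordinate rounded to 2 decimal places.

Cross-section at z=9.5: (-5.89,6.13) (-4.48,1.59) (6.84,3.62)

t = z/height = 9.5/17 = 0.558824
s = 1 + (scale-1)·z/height = 1 + (1.9-1)·9.5/17 = 1.502941
θ = twist·z/height = -2°·9.5/17 = -1.1176° = -0.019507 rad
cos θ = 0.999810, sin θ = -0.019505 (intermediates below are computed at full precision and shown rounded to 5 d.p.)
v1: (-4,4) → rotate → (-3.92122,4.07726) → ×s → (-5.89336,6.12788) → (-5.89,6.13)
v2: (-3,1) → rotate → (-2.97992,1.05833) → ×s → (-4.47865,1.59060) → (-4.48,1.59)
v3: (4.5,2.5) → rotate → (4.54791,2.41175) → ×s → (6.83524,3.62472) → (6.84,3.62)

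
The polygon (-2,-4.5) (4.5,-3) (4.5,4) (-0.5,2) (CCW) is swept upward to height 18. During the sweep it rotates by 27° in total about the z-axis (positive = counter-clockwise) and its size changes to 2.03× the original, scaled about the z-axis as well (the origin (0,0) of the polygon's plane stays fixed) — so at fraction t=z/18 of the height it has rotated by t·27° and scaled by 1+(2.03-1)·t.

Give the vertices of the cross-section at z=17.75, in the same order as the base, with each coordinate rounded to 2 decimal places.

Cross-section at z=17.75: (0.46,-9.92) (10.82,-1.34) (4.50,11.27) (-2.71,3.15)

t = z/height = 17.75/18 = 0.986111
s = 1 + (scale-1)·z/height = 1 + (2.03-1)·17.75/18 = 2.015694
θ = twist·z/height = 27°·17.75/18 = 26.6250° = 0.464694 rad
cos θ = 0.893959, sin θ = 0.448149 (intermediates below are computed at full precision and shown rounded to 5 d.p.)
v1: (-2,-4.5) → rotate → (0.22875,-4.91911) → ×s → (0.46110,-9.91543) → (0.46,-9.92)
v2: (4.5,-3) → rotate → (5.36726,-0.66520) → ×s → (10.81876,-1.34085) → (10.82,-1.34)
v3: (4.5,4) → rotate → (2.23022,5.59251) → ×s → (4.49544,11.27278) → (4.50,11.27)
v4: (-0.5,2) → rotate → (-1.34328,1.56384) → ×s → (-2.70764,3.15223) → (-2.71,3.15)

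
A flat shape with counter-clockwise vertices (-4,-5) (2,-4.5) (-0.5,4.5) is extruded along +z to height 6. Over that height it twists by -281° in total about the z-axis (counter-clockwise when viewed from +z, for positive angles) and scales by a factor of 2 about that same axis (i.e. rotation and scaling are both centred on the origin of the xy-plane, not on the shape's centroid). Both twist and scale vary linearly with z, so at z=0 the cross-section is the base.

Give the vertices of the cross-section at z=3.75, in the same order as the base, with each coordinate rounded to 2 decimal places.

Cross-section at z=3.75: (5.86,8.60) (-3.80,7.04) (1.37,-7.23)

t = z/height = 3.75/6 = 0.625
s = 1 + (scale-1)·z/height = 1 + (2-1)·3.75/6 = 1.625000
θ = twist·z/height = -281°·3.75/6 = -175.6250° = -3.065234 rad
cos θ = -0.997086, sin θ = -0.076284 (intermediates below are computed at full precision and shown rounded to 5 d.p.)
v1: (-4,-5) → rotate → (3.60692,5.29057) → ×s → (5.86125,8.59717) → (5.86,8.60)
v2: (2,-4.5) → rotate → (-2.33745,4.33432) → ×s → (-3.79836,7.04327) → (-3.80,7.04)
v3: (-0.5,4.5) → rotate → (0.84182,-4.44875) → ×s → (1.36796,-7.22921) → (1.37,-7.23)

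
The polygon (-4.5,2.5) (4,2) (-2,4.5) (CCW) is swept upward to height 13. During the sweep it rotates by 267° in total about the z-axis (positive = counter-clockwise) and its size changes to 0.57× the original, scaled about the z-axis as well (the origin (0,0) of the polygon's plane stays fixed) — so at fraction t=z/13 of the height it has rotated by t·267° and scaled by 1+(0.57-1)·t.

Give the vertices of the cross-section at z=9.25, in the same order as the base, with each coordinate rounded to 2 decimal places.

Cross-section at z=9.25: (3.38,-1.17) (-2.49,-1.85) (1.91,-2.84)

t = z/height = 9.25/13 = 0.711538
s = 1 + (scale-1)·z/height = 1 + (0.57-1)·9.25/13 = 0.694038
θ = twist·z/height = 267°·9.25/13 = 189.9808° = 3.315790 rad
cos θ = -0.984866, sin θ = -0.173318 (intermediates below are computed at full precision and shown rounded to 5 d.p.)
v1: (-4.5,2.5) → rotate → (4.86519,-1.68224) → ×s → (3.37663,-1.16754) → (3.38,-1.17)
v2: (4,2) → rotate → (-3.59283,-2.66300) → ×s → (-2.49356,-1.84823) → (-2.49,-1.85)
v3: (-2,4.5) → rotate → (2.74966,-4.08526) → ×s → (1.90837,-2.83533) → (1.91,-2.84)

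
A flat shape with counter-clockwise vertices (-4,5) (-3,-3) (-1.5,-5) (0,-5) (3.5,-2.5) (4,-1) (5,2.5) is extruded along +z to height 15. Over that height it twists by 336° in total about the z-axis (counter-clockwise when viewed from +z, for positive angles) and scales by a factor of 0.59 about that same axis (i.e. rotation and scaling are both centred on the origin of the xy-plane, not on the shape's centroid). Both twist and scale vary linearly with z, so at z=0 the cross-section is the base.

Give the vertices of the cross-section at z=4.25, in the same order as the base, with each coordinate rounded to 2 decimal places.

t = z/height = 4.25/15 = 0.283333
s = 1 + (scale-1)·z/height = 1 + (0.59-1)·4.25/15 = 0.883833
θ = twist·z/height = 336°·4.25/15 = 95.2000° = 1.661553 rad
cos θ = -0.090633, sin θ = 0.995884 (intermediates below are computed at full precision and shown rounded to 5 d.p.)
v1: (-4,5) → rotate → (-4.61689,-4.43670) → ×s → (-4.08056,-3.92130) → (-4.08,-3.92)
v2: (-3,-3) → rotate → (3.25955,-2.71576) → ×s → (2.88090,-2.40028) → (2.88,-2.40)
v3: (-1.5,-5) → rotate → (5.11537,-1.04066) → ×s → (4.52114,-0.91977) → (4.52,-0.92)
v4: (0,-5) → rotate → (4.97942,0.45316) → ×s → (4.40098,0.40052) → (4.40,0.40)
v5: (3.5,-2.5) → rotate → (2.17250,3.71218) → ×s → (1.92013,3.28095) → (1.92,3.28)
v6: (4,-1) → rotate → (0.63335,4.07417) → ×s → (0.55978,3.60089) → (0.56,3.60)
v7: (5,2.5) → rotate → (-2.94287,4.75284) → ×s → (-2.60101,4.20072) → (-2.60,4.20)

Cross-section at z=4.25: (-4.08,-3.92) (2.88,-2.40) (4.52,-0.92) (4.40,0.40) (1.92,3.28) (0.56,3.60) (-2.60,4.20)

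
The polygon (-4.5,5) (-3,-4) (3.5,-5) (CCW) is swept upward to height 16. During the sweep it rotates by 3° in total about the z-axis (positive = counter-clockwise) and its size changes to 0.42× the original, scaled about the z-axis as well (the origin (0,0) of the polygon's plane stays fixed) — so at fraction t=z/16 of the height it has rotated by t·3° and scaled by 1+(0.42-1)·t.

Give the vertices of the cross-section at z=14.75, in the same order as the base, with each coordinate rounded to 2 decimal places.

t = z/height = 14.75/16 = 0.921875
s = 1 + (scale-1)·z/height = 1 + (0.42-1)·14.75/16 = 0.465313
θ = twist·z/height = 3°·14.75/16 = 2.7656° = 0.048269 rad
cos θ = 0.998835, sin θ = 0.048251 (intermediates below are computed at full precision and shown rounded to 5 d.p.)
v1: (-4.5,5) → rotate → (-4.73601,4.77705) → ×s → (-2.20373,2.22282) → (-2.20,2.22)
v2: (-3,-4) → rotate → (-2.80350,-4.14009) → ×s → (-1.30451,-1.92644) → (-1.30,-1.93)
v3: (3.5,-5) → rotate → (3.73718,-4.82530) → ×s → (1.73895,-2.24527) → (1.74,-2.25)

Cross-section at z=14.75: (-2.20,2.22) (-1.30,-1.93) (1.74,-2.25)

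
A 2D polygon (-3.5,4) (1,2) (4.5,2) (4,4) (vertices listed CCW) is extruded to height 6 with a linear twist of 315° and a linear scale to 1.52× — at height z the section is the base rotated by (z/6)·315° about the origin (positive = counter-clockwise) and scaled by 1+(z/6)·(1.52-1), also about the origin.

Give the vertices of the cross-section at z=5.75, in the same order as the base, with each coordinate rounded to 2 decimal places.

Cross-section at z=5.75: (2.32,7.62) (3.34,0.31) (6.11,-4.14) (8.25,-1.92)

t = z/height = 5.75/6 = 0.958333
s = 1 + (scale-1)·z/height = 1 + (1.52-1)·5.75/6 = 1.498333
θ = twist·z/height = 315°·5.75/6 = 301.8750° = 5.268713 rad
cos θ = 0.528068, sin θ = -0.849202 (intermediates below are computed at full precision and shown rounded to 5 d.p.)
v1: (-3.5,4) → rotate → (1.54857,5.08448) → ×s → (2.32028,7.61824) → (2.32,7.62)
v2: (1,2) → rotate → (2.22647,0.20693) → ×s → (3.33600,0.31006) → (3.34,0.31)
v3: (4.5,2) → rotate → (4.07471,-2.76527) → ×s → (6.10527,-4.14330) → (6.11,-4.14)
v4: (4,4) → rotate → (5.50908,-1.28454) → ×s → (8.25444,-1.92467) → (8.25,-1.92)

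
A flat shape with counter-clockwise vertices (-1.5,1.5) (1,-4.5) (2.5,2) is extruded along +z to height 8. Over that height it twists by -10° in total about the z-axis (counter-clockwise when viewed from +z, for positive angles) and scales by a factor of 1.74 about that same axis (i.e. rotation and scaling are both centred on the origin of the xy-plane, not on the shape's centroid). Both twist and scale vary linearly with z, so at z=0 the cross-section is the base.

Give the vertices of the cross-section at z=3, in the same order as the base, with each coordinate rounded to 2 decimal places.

t = z/height = 3/8 = 0.375
s = 1 + (scale-1)·z/height = 1 + (1.74-1)·3/8 = 1.277500
θ = twist·z/height = -10°·3/8 = -3.7500° = -0.065450 rad
cos θ = 0.997859, sin θ = -0.065403 (intermediates below are computed at full precision and shown rounded to 5 d.p.)
v1: (-1.5,1.5) → rotate → (-1.39868,1.59489) → ×s → (-1.78682,2.03748) → (-1.79,2.04)
v2: (1,-4.5) → rotate → (0.70354,-4.55577) → ×s → (0.89878,-5.81999) → (0.90,-5.82)
v3: (2.5,2) → rotate → (2.62545,1.83221) → ×s → (3.35402,2.34065) → (3.35,2.34)

Cross-section at z=3: (-1.79,2.04) (0.90,-5.82) (3.35,2.34)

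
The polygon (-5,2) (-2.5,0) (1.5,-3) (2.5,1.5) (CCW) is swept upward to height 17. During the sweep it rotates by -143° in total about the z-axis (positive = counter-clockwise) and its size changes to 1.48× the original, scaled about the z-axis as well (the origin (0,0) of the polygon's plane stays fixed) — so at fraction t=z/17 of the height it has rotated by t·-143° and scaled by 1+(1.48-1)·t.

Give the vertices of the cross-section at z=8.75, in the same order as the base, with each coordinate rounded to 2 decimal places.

t = z/height = 8.75/17 = 0.514706
s = 1 + (scale-1)·z/height = 1 + (1.48-1)·8.75/17 = 1.247059
θ = twist·z/height = -143°·8.75/17 = -73.6029° = -1.284614 rad
cos θ = 0.282292, sin θ = -0.959328 (intermediates below are computed at full precision and shown rounded to 5 d.p.)
v1: (-5,2) → rotate → (0.50720,5.36123) → ×s → (0.63250,6.68577) → (0.63,6.69)
v2: (-2.5,0) → rotate → (-0.70573,2.39832) → ×s → (-0.88009,2.99085) → (-0.88,2.99)
v3: (1.5,-3) → rotate → (-2.45455,-2.28587) → ×s → (-3.06096,-2.85061) → (-3.06,-2.85)
v4: (2.5,1.5) → rotate → (2.14472,-1.97488) → ×s → (2.67460,-2.46280) → (2.67,-2.46)

Cross-section at z=8.75: (0.63,6.69) (-0.88,2.99) (-3.06,-2.85) (2.67,-2.46)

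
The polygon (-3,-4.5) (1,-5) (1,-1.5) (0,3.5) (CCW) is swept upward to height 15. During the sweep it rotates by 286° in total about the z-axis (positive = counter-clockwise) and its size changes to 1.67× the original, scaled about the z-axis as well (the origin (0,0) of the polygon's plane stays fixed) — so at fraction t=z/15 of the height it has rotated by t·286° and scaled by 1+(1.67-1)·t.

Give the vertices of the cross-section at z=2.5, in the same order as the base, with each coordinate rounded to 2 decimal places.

t = z/height = 2.5/15 = 0.166667
s = 1 + (scale-1)·z/height = 1 + (1.67-1)·2.5/15 = 1.111667
θ = twist·z/height = 286°·2.5/15 = 47.6667° = 0.831940 rad
cos θ = 0.673443, sin θ = 0.739239 (intermediates below are computed at full precision and shown rounded to 5 d.p.)
v1: (-3,-4.5) → rotate → (1.30625,-5.24821) → ×s → (1.45211,-5.83426) → (1.45,-5.83)
v2: (1,-5) → rotate → (4.36964,-2.62797) → ×s → (4.85758,-2.92143) → (4.86,-2.92)
v3: (1,-1.5) → rotate → (1.78230,-0.27092) → ×s → (1.98133,-0.30118) → (1.98,-0.30)
v4: (0,3.5) → rotate → (-2.58734,2.35705) → ×s → (-2.87626,2.62025) → (-2.88,2.62)

Cross-section at z=2.5: (1.45,-5.83) (4.86,-2.92) (1.98,-0.30) (-2.88,2.62)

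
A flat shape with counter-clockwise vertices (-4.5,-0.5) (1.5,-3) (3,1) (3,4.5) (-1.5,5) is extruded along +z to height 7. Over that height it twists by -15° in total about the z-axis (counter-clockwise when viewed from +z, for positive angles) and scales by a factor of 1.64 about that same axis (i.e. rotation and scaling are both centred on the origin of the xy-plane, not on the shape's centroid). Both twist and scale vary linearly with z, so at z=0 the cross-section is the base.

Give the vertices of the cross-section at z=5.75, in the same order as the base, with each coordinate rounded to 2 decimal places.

t = z/height = 5.75/7 = 0.821429
s = 1 + (scale-1)·z/height = 1 + (1.64-1)·5.75/7 = 1.525714
θ = twist·z/height = -15°·5.75/7 = -12.3214° = -0.215049 rad
cos θ = 0.976966, sin θ = -0.213396 (intermediates below are computed at full precision and shown rounded to 5 d.p.)
v1: (-4.5,-0.5) → rotate → (-4.50304,0.47180) → ×s → (-6.87036,0.71983) → (-6.87,0.72)
v2: (1.5,-3) → rotate → (0.82526,-3.25099) → ×s → (1.25911,-4.96008) → (1.26,-4.96)
v3: (3,1) → rotate → (3.14429,0.33678) → ×s → (4.79729,0.51383) → (4.80,0.51)
v4: (3,4.5) → rotate → (3.89118,3.75616) → ×s → (5.93683,5.73083) → (5.94,5.73)
v5: (-1.5,5) → rotate → (-0.39847,5.20492) → ×s → (-0.60795,7.94123) → (-0.61,7.94)

Cross-section at z=5.75: (-6.87,0.72) (1.26,-4.96) (4.80,0.51) (5.94,5.73) (-0.61,7.94)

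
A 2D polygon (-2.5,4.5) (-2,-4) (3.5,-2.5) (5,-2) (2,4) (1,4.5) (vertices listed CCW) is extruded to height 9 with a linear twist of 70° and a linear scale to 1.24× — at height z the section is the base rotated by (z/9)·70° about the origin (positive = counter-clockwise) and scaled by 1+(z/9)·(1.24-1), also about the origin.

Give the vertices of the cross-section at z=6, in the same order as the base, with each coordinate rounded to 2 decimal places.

Cross-section at z=6: (-5.79,1.47) (1.78,-4.87) (4.90,0.96) (5.67,2.63) (-1.78,4.87) (-3.00,4.43)

t = z/height = 6/9 = 0.666667
s = 1 + (scale-1)·z/height = 1 + (1.24-1)·6/9 = 1.160000
θ = twist·z/height = 70°·6/9 = 46.6667° = 0.814487 rad
cos θ = 0.686242, sin θ = 0.727374 (intermediates below are computed at full precision and shown rounded to 5 d.p.)
v1: (-2.5,4.5) → rotate → (-4.98879,1.26965) → ×s → (-5.78699,1.47280) → (-5.79,1.47)
v2: (-2,-4) → rotate → (1.53701,-4.19971) → ×s → (1.78293,-4.87167) → (1.78,-4.87)
v3: (3.5,-2.5) → rotate → (4.22028,0.83020) → ×s → (4.89552,0.96304) → (4.90,0.96)
v4: (5,-2) → rotate → (4.88596,2.26438) → ×s → (5.66771,2.62669) → (5.67,2.63)
v5: (2,4) → rotate → (-1.53701,4.19971) → ×s → (-1.78293,4.87167) → (-1.78,4.87)
v6: (1,4.5) → rotate → (-2.58694,3.81546) → ×s → (-3.00085,4.42593) → (-3.00,4.43)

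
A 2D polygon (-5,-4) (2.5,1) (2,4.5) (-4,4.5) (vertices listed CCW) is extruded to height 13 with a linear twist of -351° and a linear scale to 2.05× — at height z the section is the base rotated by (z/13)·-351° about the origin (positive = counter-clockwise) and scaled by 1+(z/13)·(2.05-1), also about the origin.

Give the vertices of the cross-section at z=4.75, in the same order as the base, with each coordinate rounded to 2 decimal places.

Cross-section at z=4.75: (-0.06,8.86) (-1.05,-3.57) (3.18,-6.03) (8.32,0.49)

t = z/height = 4.75/13 = 0.365385
s = 1 + (scale-1)·z/height = 1 + (2.05-1)·4.75/13 = 1.383654
θ = twist·z/height = -351°·4.75/13 = -128.2500° = -2.238385 rad
cos θ = -0.619094, sin θ = -0.785317 (intermediates below are computed at full precision and shown rounded to 5 d.p.)
v1: (-5,-4) → rotate → (-0.04580,6.40296) → ×s → (-0.06337,8.85948) → (-0.06,8.86)
v2: (2.5,1) → rotate → (-0.76242,-2.58239) → ×s → (-1.05492,-3.57313) → (-1.05,-3.57)
v3: (2,4.5) → rotate → (2.29574,-4.35656) → ×s → (3.17651,-6.02797) → (3.18,-6.03)
v4: (-4,4.5) → rotate → (6.01030,0.35534) → ×s → (8.31618,0.49167) → (8.32,0.49)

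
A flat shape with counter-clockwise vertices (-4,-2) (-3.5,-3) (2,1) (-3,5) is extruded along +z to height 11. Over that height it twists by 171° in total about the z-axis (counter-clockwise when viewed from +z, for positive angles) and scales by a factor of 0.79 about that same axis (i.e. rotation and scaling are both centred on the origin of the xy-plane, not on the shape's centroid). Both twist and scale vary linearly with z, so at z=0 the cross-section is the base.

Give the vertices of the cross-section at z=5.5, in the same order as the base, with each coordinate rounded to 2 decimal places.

Cross-section at z=5.5: (1.50,-3.71) (2.43,-3.33) (-0.75,1.85) (-4.67,-2.33)

t = z/height = 5.5/11 = 0.5
s = 1 + (scale-1)·z/height = 1 + (0.79-1)·5.5/11 = 0.895000
θ = twist·z/height = 171°·5.5/11 = 85.5000° = 1.492257 rad
cos θ = 0.078459, sin θ = 0.996917 (intermediates below are computed at full precision and shown rounded to 5 d.p.)
v1: (-4,-2) → rotate → (1.68000,-4.14459) → ×s → (1.50360,-3.70941) → (1.50,-3.71)
v2: (-3.5,-3) → rotate → (2.71615,-3.72459) → ×s → (2.43095,-3.33351) → (2.43,-3.33)
v3: (2,1) → rotate → (-0.84000,2.07229) → ×s → (-0.75180,1.85470) → (-0.75,1.85)
v4: (-3,5) → rotate → (-5.21996,-2.59846) → ×s → (-4.67187,-2.32562) → (-4.67,-2.33)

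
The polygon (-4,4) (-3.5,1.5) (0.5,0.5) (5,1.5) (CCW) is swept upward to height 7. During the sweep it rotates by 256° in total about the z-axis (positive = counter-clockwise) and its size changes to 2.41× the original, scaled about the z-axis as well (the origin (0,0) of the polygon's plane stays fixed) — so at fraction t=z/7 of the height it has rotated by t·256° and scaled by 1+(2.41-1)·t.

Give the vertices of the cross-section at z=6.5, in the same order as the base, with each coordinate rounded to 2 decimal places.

Cross-section at z=6.5: (12.74,2.88) (7.25,4.98) (0.36,-1.59) (-3.24,-11.61)

t = z/height = 6.5/7 = 0.928571
s = 1 + (scale-1)·z/height = 1 + (2.41-1)·6.5/7 = 2.309286
θ = twist·z/height = 256°·6.5/7 = 237.7143° = 4.148897 rad
cos θ = -0.534142, sin θ = -0.845395 (intermediates below are computed at full precision and shown rounded to 5 d.p.)
v1: (-4,4) → rotate → (5.51815,1.24501) → ×s → (12.74298,2.87509) → (12.74,2.88)
v2: (-3.5,1.5) → rotate → (3.13759,2.15767) → ×s → (7.24559,4.98268) → (7.25,4.98)
v3: (0.5,0.5) → rotate → (0.15563,-0.68977) → ×s → (0.35939,-1.59287) → (0.36,-1.59)
v4: (5,1.5) → rotate → (-1.40262,-5.02819) → ×s → (-3.23904,-11.61152) → (-3.24,-11.61)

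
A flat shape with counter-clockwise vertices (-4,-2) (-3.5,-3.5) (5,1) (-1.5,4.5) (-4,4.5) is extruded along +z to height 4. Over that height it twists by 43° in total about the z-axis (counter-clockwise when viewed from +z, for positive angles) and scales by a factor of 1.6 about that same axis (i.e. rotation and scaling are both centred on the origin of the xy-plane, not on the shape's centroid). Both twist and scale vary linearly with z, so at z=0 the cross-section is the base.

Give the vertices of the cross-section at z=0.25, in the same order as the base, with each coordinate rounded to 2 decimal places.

Cross-section at z=0.25: (-4.05,-2.27) (-3.46,-3.80) (5.13,1.28) (-1.77,4.59) (-4.36,4.47)

t = z/height = 0.25/4 = 0.0625
s = 1 + (scale-1)·z/height = 1 + (1.6-1)·0.25/4 = 1.037500
θ = twist·z/height = 43°·0.25/4 = 2.6875° = 0.046906 rad
cos θ = 0.998900, sin θ = 0.046889 (intermediates below are computed at full precision and shown rounded to 5 d.p.)
v1: (-4,-2) → rotate → (-3.90182,-2.18535) → ×s → (-4.04814,-2.26731) → (-4.05,-2.27)
v2: (-3.5,-3.5) → rotate → (-3.33204,-3.66026) → ×s → (-3.45699,-3.79752) → (-3.46,-3.80)
v3: (5,1) → rotate → (4.94761,1.23334) → ×s → (5.13315,1.27959) → (5.13,1.28)
v4: (-1.5,4.5) → rotate → (-1.70935,4.42472) → ×s → (-1.77345,4.59064) → (-1.77,4.59)
v5: (-4,4.5) → rotate → (-4.20660,4.30750) → ×s → (-4.36435,4.46903) → (-4.36,4.47)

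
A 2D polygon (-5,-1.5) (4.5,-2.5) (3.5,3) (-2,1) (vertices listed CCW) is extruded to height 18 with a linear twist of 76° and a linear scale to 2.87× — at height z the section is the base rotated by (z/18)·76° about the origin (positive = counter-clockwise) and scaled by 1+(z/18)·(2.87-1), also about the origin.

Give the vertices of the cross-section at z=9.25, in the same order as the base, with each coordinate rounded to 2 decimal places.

Cross-section at z=9.25: (-5.76,-8.46) (9.94,1.75) (1.62,8.89) (-4.28,-0.95)

t = z/height = 9.25/18 = 0.513889
s = 1 + (scale-1)·z/height = 1 + (2.87-1)·9.25/18 = 1.960972
θ = twist·z/height = 76°·9.25/18 = 39.0556° = 0.681648 rad
cos θ = 0.776535, sin θ = 0.630074 (intermediates below are computed at full precision and shown rounded to 5 d.p.)
v1: (-5,-1.5) → rotate → (-2.93757,-4.31517) → ×s → (-5.76049,-8.46193) → (-5.76,-8.46)
v2: (4.5,-2.5) → rotate → (5.06959,0.89399) → ×s → (9.94133,1.75310) → (9.94,1.75)
v3: (3.5,3) → rotate → (0.82765,4.53486) → ×s → (1.62300,8.89274) → (1.62,8.89)
v4: (-2,1) → rotate → (-2.18314,-0.48361) → ×s → (-4.28109,-0.94835) → (-4.28,-0.95)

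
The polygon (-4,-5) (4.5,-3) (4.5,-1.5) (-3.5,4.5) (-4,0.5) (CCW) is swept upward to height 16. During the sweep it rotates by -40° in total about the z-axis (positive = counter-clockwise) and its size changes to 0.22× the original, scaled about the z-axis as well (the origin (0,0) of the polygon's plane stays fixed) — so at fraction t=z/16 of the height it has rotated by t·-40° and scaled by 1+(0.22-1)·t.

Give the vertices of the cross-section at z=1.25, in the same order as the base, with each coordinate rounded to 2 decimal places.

t = z/height = 1.25/16 = 0.078125
s = 1 + (scale-1)·z/height = 1 + (0.22-1)·1.25/16 = 0.939063
θ = twist·z/height = -40°·1.25/16 = -3.1250° = -0.054542 rad
cos θ = 0.998513, sin θ = -0.054515 (intermediates below are computed at full precision and shown rounded to 5 d.p.)
v1: (-4,-5) → rotate → (-4.26662,-4.77451) → ×s → (-4.00663,-4.48356) → (-4.01,-4.48)
v2: (4.5,-3) → rotate → (4.32976,-3.24085) → ×s → (4.06592,-3.04336) → (4.07,-3.04)
v3: (4.5,-1.5) → rotate → (4.41154,-1.74308) → ×s → (4.14271,-1.63687) → (4.14,-1.64)
v4: (-3.5,4.5) → rotate → (-3.24948,4.68411) → ×s → (-3.05146,4.39867) → (-3.05,4.40)
v5: (-4,0.5) → rotate → (-3.96679,0.71731) → ×s → (-3.72507,0.67360) → (-3.73,0.67)

Cross-section at z=1.25: (-4.01,-4.48) (4.07,-3.04) (4.14,-1.64) (-3.05,4.40) (-3.73,0.67)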